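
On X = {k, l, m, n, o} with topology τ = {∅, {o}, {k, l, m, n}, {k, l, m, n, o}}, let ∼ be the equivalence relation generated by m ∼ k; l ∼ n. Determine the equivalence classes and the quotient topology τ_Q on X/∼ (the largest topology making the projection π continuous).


X/∼ = {[k=m], [l=n], [o]}; |τ_Q| = 4.

Equivalence classes: [k=m], [l=n], [o].
Quotient map π: X → X/∼ sends k ↦ [k=m], l ↦ [l=n], m ↦ [k=m], n ↦ [l=n], o ↦ [o].
For each subset V ⊆ X/∼, compute π^{-1}(V) ⊆ X and check whether π^{-1}(V) ∈ τ. V is open in τ_Q iff π^{-1}(V) ∈ τ.
  V = {}: π^{-1}(V) = ∅ ∈ τ ✓.
  V = {[k=m]}: π^{-1}(V) = {k, m} ∉ τ ✗.
  V = {[l=n]}: π^{-1}(V) = {l, n} ∉ τ ✗.
  V = {[k=m], [l=n]}: π^{-1}(V) = {k, l, m, n} ∈ τ ✓.
  V = {[o]}: π^{-1}(V) = {o} ∈ τ ✓.
  V = {[k=m], [o]}: π^{-1}(V) = {k, m, o} ∉ τ ✗.
  V = {[l=n], [o]}: π^{-1}(V) = {l, n, o} ∉ τ ✗.
  V = {[k=m], [l=n], [o]}: π^{-1}(V) = {k, l, m, n, o} ∈ τ ✓.
Open sets in the quotient: τ_Q = {{}, {[k=m], [l=n]}, {[o]}, {[k=m], [l=n], [o]}} (4 elements).


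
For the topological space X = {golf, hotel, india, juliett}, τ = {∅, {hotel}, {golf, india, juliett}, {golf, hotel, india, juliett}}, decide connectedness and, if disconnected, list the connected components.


(X, τ) is disconnected; components = [{hotel}, {golf, india, juliett}].

Find clopen sets (U ∈ τ with X ∖ U ∈ τ):
  U = ∅, X ∖ U = {golf, hotel, india, juliett} — both open, so U is clopen.
  U = {hotel}, X ∖ U = {golf, india, juliett} — both open, so U is clopen.
  U = {golf, india, juliett}, X ∖ U = {hotel} — both open, so U is clopen.
  U = {golf, hotel, india, juliett}, X ∖ U = ∅ — both open, so U is clopen.
Nontrivial clopen(s) exist: e.g. {golf, india, juliett}. So (X, τ) is disconnected.
Compute connected components by grouping points that agree on all clopens:
  component: {hotel}
  component: {golf, india, juliett}


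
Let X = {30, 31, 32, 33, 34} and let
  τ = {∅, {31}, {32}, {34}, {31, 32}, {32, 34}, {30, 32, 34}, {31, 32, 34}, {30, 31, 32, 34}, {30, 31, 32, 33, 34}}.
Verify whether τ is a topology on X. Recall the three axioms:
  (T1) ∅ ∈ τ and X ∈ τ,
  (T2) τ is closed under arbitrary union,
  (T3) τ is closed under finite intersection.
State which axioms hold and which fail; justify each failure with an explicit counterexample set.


τ is NOT a topology on X.

Axiom (T1): ∅ ∈ τ? Yes; X ∈ τ? Yes.
Axiom (T2/T3): check pairwise unions and intersections of members of τ.
Counterexample for (T2): {31} ∪ {34} = {31, 34} ∉ τ. Therefore τ is NOT a topology.


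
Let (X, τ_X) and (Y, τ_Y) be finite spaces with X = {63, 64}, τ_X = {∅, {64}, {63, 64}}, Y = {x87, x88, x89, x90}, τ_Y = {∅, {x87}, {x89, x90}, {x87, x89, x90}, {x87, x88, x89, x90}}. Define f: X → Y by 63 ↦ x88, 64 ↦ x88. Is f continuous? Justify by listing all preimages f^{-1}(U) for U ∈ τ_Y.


f IS continuous.

Compute f^{-1}(U) for each U ∈ τ_Y:
  U = ∅: f^{-1}(U) = ∅ ∈ τ_X ✓.
  U = {x87}: f^{-1}(U) = ∅ ∈ τ_X ✓.
  U = {x89, x90}: f^{-1}(U) = ∅ ∈ τ_X ✓.
  U = {x87, x89, x90}: f^{-1}(U) = ∅ ∈ τ_X ✓.
  U = {x87, x88, x89, x90}: f^{-1}(U) = {63, 64} ∈ τ_X ✓.
Every preimage lies in τ_X, so f IS continuous.


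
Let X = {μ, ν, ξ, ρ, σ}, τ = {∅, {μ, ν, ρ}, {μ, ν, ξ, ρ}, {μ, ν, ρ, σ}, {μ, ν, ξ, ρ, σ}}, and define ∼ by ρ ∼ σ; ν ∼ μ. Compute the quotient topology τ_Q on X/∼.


X/∼ = {[μ=ν], [ξ], [ρ=σ]}; |τ_Q| = 3.

Equivalence classes: [μ=ν], [ξ], [ρ=σ].
Quotient map π: X → X/∼ sends μ ↦ [μ=ν], ν ↦ [μ=ν], ξ ↦ [ξ], ρ ↦ [ρ=σ], σ ↦ [ρ=σ].
For each subset V ⊆ X/∼, compute π^{-1}(V) ⊆ X and check whether π^{-1}(V) ∈ τ. V is open in τ_Q iff π^{-1}(V) ∈ τ.
  V = {}: π^{-1}(V) = ∅ ∈ τ ✓.
  V = {[μ=ν]}: π^{-1}(V) = {μ, ν} ∉ τ ✗.
  V = {[ξ]}: π^{-1}(V) = {ξ} ∉ τ ✗.
  V = {[μ=ν], [ξ]}: π^{-1}(V) = {μ, ν, ξ} ∉ τ ✗.
  V = {[ρ=σ]}: π^{-1}(V) = {ρ, σ} ∉ τ ✗.
  V = {[μ=ν], [ρ=σ]}: π^{-1}(V) = {μ, ν, ρ, σ} ∈ τ ✓.
  V = {[ξ], [ρ=σ]}: π^{-1}(V) = {ξ, ρ, σ} ∉ τ ✗.
  V = {[μ=ν], [ξ], [ρ=σ]}: π^{-1}(V) = {μ, ν, ξ, ρ, σ} ∈ τ ✓.
Open sets in the quotient: τ_Q = {{}, {[μ=ν], [ρ=σ]}, {[μ=ν], [ξ], [ρ=σ]}} (3 elements).


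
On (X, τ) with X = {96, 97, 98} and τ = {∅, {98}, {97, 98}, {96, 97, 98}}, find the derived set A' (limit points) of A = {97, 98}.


A' = {96, 97}

For each x ∈ X, list the open sets U ∈ τ with x ∈ U, then check whether U ∩ (A ∖ {x}) ≠ ∅ for every such U.
  x = 96: opens ∋ x are {96, 97, 98}; each meets A ∖ {96}, so x IS a limit point.
  x = 97: opens ∋ x are {97, 98}, {96, 97, 98}; each meets A ∖ {97}, so x IS a limit point.
  x = 98: open {98} ∋ x has {98} ∩ (A ∖ {98}) = ∅, so x is NOT a limit point.
Collecting: A' = {96, 97}.


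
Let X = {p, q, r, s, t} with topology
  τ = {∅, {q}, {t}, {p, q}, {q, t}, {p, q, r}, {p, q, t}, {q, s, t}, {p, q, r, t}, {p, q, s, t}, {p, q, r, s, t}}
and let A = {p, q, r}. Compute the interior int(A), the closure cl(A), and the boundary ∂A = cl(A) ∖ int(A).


int(A) = {p, q, r}, cl(A) = {p, q, r, s}, ∂A = {s}.

Closed sets in (X, τ) are complements of opens:
  closed(X, τ) = {∅, {r}, {s}, {p, r}, {r, s}, {s, t}, {p, r, s}, {r, s, t}, {p, q, r, s}, {p, r, s, t}, {p, q, r, s, t}}.
int(A) = ⋃ {U ∈ τ : U ⊆ A}. Opens contained in A: ∅, {q}, {p, q}, {p, q, r}.
Taking the union of these: int(A) = {p, q, r}.
cl(A) = ⋂ {C closed : A ⊆ C}. Closed sets containing A: {p, q, r, s}, {p, q, r, s, t}.
Intersecting these: cl(A) = {p, q, r, s}.
∂A = cl(A) ∖ int(A) = {p, q, r, s} ∖ {p, q, r} = {s}.


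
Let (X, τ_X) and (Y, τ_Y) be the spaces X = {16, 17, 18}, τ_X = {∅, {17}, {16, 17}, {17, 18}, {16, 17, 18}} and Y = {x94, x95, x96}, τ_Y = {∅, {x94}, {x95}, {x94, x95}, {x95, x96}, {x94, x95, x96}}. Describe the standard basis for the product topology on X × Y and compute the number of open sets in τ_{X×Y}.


Basis B = {∅ × ∅, {17} × {x94}, {17} × {x95}, {16, 17} × {x94}, {16, 17} × {x95}, {17} × {x94, x95}, {17, 18} × {x94}, {17} × {x95, x96}, {17, 18} × {x95}, {16, 17, 18} × {x94}, {16, 17, 18} × {x95}, {17} × {x94, x95, x96}, {16, 17} × {x94, x95}, {16, 17} × {x95, x96}, {17, 18} × {x94, x95}, {17, 18} × {x95, x96}, {16, 17} × {x94, x95, x96}, {16, 17, 18} × {x94, x95}, {16, 17, 18} × {x95, x96}, {17, 18} × {x94, x95, x96}, {16, 17, 18} × {x94, x95, x96}}; |τ_{X×Y}| = 70.

Enumerate products U × V with U ∈ τ_X, V ∈ τ_Y (deduplicated):
  ∅ × ∅ = {} (∅)
  {17} × {x94} = {(17,x94)}
  {17} × {x95} = {(17,x95)}
  {16, 17} × {x94} = {(16,x94), (17,x94)}
  {16, 17} × {x95} = {(16,x95), (17,x95)}
  {17} × {x94, x95} = {(17,x94), (17,x95)}
  {17, 18} × {x94} = {(17,x94), (18,x94)}
  {17} × {x95, x96} = {(17,x95), (17,x96)}
  {17, 18} × {x95} = {(17,x95), (18,x95)}
  {16, 17, 18} × {x94} = {(16,x94), (17,x94), (18,x94)}
  {16, 17, 18} × {x95} = {(16,x95), (17,x95), (18,x95)}
  {17} × {x94, x95, x96} = {(17,x94), (17,x95), (17,x96)}
  {16, 17} × {x94, x95} = {(16,x94), (16,x95), (17,x94), (17,x95)}
  {16, 17} × {x95, x96} = {(16,x95), (16,x96), (17,x95), (17,x96)}
  {17, 18} × {x94, x95} = {(17,x94), (17,x95), (18,x94), (18,x95)}
  {17, 18} × {x95, x96} = {(17,x95), (17,x96), (18,x95), (18,x96)}
  {16, 17} × {x94, x95, x96} = {(16,x94), (16,x95), (16,x96), (17,x94), (17,x95), (17,x96)}
  {16, 17, 18} × {x94, x95} = {(16,x94), (16,x95), (17,x94), (17,x95), (18,x94), (18,x95)}
  {16, 17, 18} × {x95, x96} = {(16,x95), (16,x96), (17,x95), (17,x96), (18,x95), (18,x96)}
  {17, 18} × {x94, x95, x96} = {(17,x94), (17,x95), (17,x96), (18,x94), (18,x95), (18,x96)}
  {16, 17, 18} × {x94, x95, x96} = {(16,x94), (16,x95), (16,x96), (17,x94), (17,x95), (17,x96), (18,x94), (18,x95), (18,x96)}
These 21 distinct sets form the basis B.
Close under arbitrary unions to get τ_{X×Y}; counting gives |τ_{X×Y}| = 70.


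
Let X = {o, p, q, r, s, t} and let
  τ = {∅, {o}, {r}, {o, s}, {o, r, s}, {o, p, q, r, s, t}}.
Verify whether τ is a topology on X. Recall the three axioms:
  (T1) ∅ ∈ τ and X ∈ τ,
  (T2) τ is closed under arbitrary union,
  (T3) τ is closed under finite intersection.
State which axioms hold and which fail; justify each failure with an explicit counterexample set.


τ is NOT a topology on X.

Axiom (T1): ∅ ∈ τ? Yes; X ∈ τ? Yes.
Axiom (T2/T3): check pairwise unions and intersections of members of τ.
Counterexample for (T2): {o} ∪ {r} = {o, r} ∉ τ. Therefore τ is NOT a topology.


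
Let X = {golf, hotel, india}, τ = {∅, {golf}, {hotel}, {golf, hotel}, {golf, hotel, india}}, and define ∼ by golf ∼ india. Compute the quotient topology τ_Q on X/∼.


X/∼ = {[golf=india], [hotel]}; |τ_Q| = 3.

Equivalence classes: [golf=india], [hotel].
Quotient map π: X → X/∼ sends golf ↦ [golf=india], hotel ↦ [hotel], india ↦ [golf=india].
For each subset V ⊆ X/∼, compute π^{-1}(V) ⊆ X and check whether π^{-1}(V) ∈ τ. V is open in τ_Q iff π^{-1}(V) ∈ τ.
  V = {}: π^{-1}(V) = ∅ ∈ τ ✓.
  V = {[golf=india]}: π^{-1}(V) = {golf, india} ∉ τ ✗.
  V = {[hotel]}: π^{-1}(V) = {hotel} ∈ τ ✓.
  V = {[golf=india], [hotel]}: π^{-1}(V) = {golf, hotel, india} ∈ τ ✓.
Open sets in the quotient: τ_Q = {{}, {[hotel]}, {[golf=india], [hotel]}} (3 elements).


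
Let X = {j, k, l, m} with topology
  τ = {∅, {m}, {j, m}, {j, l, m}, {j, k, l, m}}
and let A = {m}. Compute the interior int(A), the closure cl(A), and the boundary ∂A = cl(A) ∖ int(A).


int(A) = {m}, cl(A) = {j, k, l, m}, ∂A = {j, k, l}.

Closed sets in (X, τ) are complements of opens:
  closed(X, τ) = {∅, {k}, {k, l}, {j, k, l}, {j, k, l, m}}.
int(A) = ⋃ {U ∈ τ : U ⊆ A}. Opens contained in A: ∅, {m}.
Taking the union of these: int(A) = {m}.
cl(A) = ⋂ {C closed : A ⊆ C}. Closed sets containing A: {j, k, l, m}.
Intersecting these: cl(A) = {j, k, l, m}.
∂A = cl(A) ∖ int(A) = {j, k, l, m} ∖ {m} = {j, k, l}.


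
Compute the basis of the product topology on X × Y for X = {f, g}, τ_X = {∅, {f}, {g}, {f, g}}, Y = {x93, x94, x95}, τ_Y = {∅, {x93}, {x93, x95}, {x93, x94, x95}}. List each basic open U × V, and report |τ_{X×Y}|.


Basis B = {∅ × ∅, {f} × {x93}, {g} × {x93}, {f} × {x93, x95}, {f, g} × {x93}, {g} × {x93, x95}, {f} × {x93, x94, x95}, {g} × {x93, x94, x95}, {f, g} × {x93, x95}, {f, g} × {x93, x94, x95}}; |τ_{X×Y}| = 16.

Enumerate products U × V with U ∈ τ_X, V ∈ τ_Y (deduplicated):
  ∅ × ∅ = {} (∅)
  {f} × {x93} = {(f,x93)}
  {g} × {x93} = {(g,x93)}
  {f} × {x93, x95} = {(f,x93), (f,x95)}
  {f, g} × {x93} = {(f,x93), (g,x93)}
  {g} × {x93, x95} = {(g,x93), (g,x95)}
  {f} × {x93, x94, x95} = {(f,x93), (f,x94), (f,x95)}
  {g} × {x93, x94, x95} = {(g,x93), (g,x94), (g,x95)}
  {f, g} × {x93, x95} = {(f,x93), (f,x95), (g,x93), (g,x95)}
  {f, g} × {x93, x94, x95} = {(f,x93), (f,x94), (f,x95), (g,x93), (g,x94), (g,x95)}
These 10 distinct sets form the basis B.
Close under arbitrary unions to get τ_{X×Y}; counting gives |τ_{X×Y}| = 16.


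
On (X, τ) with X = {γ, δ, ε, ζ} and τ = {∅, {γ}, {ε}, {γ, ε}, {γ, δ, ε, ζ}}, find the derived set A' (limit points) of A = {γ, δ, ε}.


A' = {δ, ζ}

For each x ∈ X, list the open sets U ∈ τ with x ∈ U, then check whether U ∩ (A ∖ {x}) ≠ ∅ for every such U.
  x = γ: open {γ} ∋ x has {γ} ∩ (A ∖ {γ}) = ∅, so x is NOT a limit point.
  x = δ: opens ∋ x are {γ, δ, ε, ζ}; each meets A ∖ {δ}, so x IS a limit point.
  x = ε: open {ε} ∋ x has {ε} ∩ (A ∖ {ε}) = ∅, so x is NOT a limit point.
  x = ζ: opens ∋ x are {γ, δ, ε, ζ}; each meets A ∖ {ζ}, so x IS a limit point.
Collecting: A' = {δ, ζ}.


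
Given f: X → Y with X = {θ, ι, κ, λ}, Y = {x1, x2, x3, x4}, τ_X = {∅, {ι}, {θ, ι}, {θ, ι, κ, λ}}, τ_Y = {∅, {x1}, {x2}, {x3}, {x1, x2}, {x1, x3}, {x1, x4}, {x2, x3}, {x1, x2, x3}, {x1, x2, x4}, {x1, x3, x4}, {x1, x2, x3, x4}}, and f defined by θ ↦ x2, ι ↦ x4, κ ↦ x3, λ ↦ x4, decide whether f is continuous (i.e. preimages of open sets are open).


f is NOT continuous.

Compute f^{-1}(U) for each U ∈ τ_Y:
  U = ∅: f^{-1}(U) = ∅ ∈ τ_X ✓.
  U = {x1}: f^{-1}(U) = ∅ ∈ τ_X ✓.
  U = {x2}: f^{-1}(U) = {θ} ∉ τ_X ✗.
  U = {x3}: f^{-1}(U) = {κ} ∉ τ_X ✗.
  U = {x1, x2}: f^{-1}(U) = {θ} ∉ τ_X ✗.
  U = {x1, x3}: f^{-1}(U) = {κ} ∉ τ_X ✗.
  U = {x1, x4}: f^{-1}(U) = {ι, λ} ∉ τ_X ✗.
  U = {x2, x3}: f^{-1}(U) = {θ, κ} ∉ τ_X ✗.
  U = {x1, x2, x3}: f^{-1}(U) = {θ, κ} ∉ τ_X ✗.
  U = {x1, x2, x4}: f^{-1}(U) = {θ, ι, λ} ∉ τ_X ✗.
  U = {x1, x3, x4}: f^{-1}(U) = {ι, κ, λ} ∉ τ_X ✗.
  U = {x1, x2, x3, x4}: f^{-1}(U) = {θ, ι, κ, λ} ∈ τ_X ✓.
Found U = {x2} with f^{-1}(U) = {θ} not in τ_X. Therefore f is NOT continuous.


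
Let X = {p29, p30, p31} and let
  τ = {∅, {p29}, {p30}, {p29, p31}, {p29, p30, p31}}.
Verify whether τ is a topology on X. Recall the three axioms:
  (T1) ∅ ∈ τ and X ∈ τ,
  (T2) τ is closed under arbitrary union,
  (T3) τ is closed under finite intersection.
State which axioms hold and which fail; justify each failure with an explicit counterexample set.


τ is NOT a topology on X.

Axiom (T1): ∅ ∈ τ? Yes; X ∈ τ? Yes.
Axiom (T2/T3): check pairwise unions and intersections of members of τ.
Counterexample for (T2): {p29} ∪ {p30} = {p29, p30} ∉ τ. Therefore τ is NOT a topology.


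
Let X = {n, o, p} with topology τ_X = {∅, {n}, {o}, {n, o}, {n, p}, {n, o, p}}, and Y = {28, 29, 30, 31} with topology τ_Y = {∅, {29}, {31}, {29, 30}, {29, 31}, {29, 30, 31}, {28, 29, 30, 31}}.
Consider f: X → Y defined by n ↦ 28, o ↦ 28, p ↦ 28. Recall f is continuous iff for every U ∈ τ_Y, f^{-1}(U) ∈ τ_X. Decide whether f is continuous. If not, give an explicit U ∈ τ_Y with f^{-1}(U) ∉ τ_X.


f IS continuous.

Compute f^{-1}(U) for each U ∈ τ_Y:
  U = ∅: f^{-1}(U) = ∅ ∈ τ_X ✓.
  U = {29}: f^{-1}(U) = ∅ ∈ τ_X ✓.
  U = {31}: f^{-1}(U) = ∅ ∈ τ_X ✓.
  U = {29, 30}: f^{-1}(U) = ∅ ∈ τ_X ✓.
  U = {29, 31}: f^{-1}(U) = ∅ ∈ τ_X ✓.
  U = {29, 30, 31}: f^{-1}(U) = ∅ ∈ τ_X ✓.
  U = {28, 29, 30, 31}: f^{-1}(U) = {n, o, p} ∈ τ_X ✓.
Every preimage lies in τ_X, so f IS continuous.


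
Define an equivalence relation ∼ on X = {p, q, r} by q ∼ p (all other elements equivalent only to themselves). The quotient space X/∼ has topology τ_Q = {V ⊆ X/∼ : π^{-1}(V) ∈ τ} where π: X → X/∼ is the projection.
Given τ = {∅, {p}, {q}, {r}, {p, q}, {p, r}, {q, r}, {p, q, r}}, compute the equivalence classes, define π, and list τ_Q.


X/∼ = {[p=q], [r]}; |τ_Q| = 4.

Equivalence classes: [p=q], [r].
Quotient map π: X → X/∼ sends p ↦ [p=q], q ↦ [p=q], r ↦ [r].
For each subset V ⊆ X/∼, compute π^{-1}(V) ⊆ X and check whether π^{-1}(V) ∈ τ. V is open in τ_Q iff π^{-1}(V) ∈ τ.
  V = {}: π^{-1}(V) = ∅ ∈ τ ✓.
  V = {[p=q]}: π^{-1}(V) = {p, q} ∈ τ ✓.
  V = {[r]}: π^{-1}(V) = {r} ∈ τ ✓.
  V = {[p=q], [r]}: π^{-1}(V) = {p, q, r} ∈ τ ✓.
Open sets in the quotient: τ_Q = {{}, {[p=q]}, {[r]}, {[p=q], [r]}} (4 elements).


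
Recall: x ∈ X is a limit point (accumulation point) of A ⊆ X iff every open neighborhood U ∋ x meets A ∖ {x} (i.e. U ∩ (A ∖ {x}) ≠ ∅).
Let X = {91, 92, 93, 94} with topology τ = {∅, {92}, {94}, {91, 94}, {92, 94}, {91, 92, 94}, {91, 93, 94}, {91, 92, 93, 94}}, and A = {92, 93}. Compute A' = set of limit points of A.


A' = ∅

For each x ∈ X, list the open sets U ∈ τ with x ∈ U, then check whether U ∩ (A ∖ {x}) ≠ ∅ for every such U.
  x = 91: open {91, 94} ∋ x has {91, 94} ∩ (A ∖ {91}) = ∅, so x is NOT a limit point.
  x = 92: open {92} ∋ x has {92} ∩ (A ∖ {92}) = ∅, so x is NOT a limit point.
  x = 93: open {91, 93, 94} ∋ x has {91, 93, 94} ∩ (A ∖ {93}) = ∅, so x is NOT a limit point.
  x = 94: open {94} ∋ x has {94} ∩ (A ∖ {94}) = ∅, so x is NOT a limit point.
Collecting: A' = ∅.


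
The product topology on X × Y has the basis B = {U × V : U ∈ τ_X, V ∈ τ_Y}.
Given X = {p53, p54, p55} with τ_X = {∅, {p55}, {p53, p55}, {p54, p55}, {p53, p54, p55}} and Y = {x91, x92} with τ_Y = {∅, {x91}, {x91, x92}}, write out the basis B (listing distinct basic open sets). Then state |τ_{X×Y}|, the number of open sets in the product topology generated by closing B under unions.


Basis B = {∅ × ∅, {p55} × {x91}, {p53, p55} × {x91}, {p54, p55} × {x91}, {p55} × {x91, x92}, {p53, p54, p55} × {x91}, {p53, p55} × {x91, x92}, {p54, p55} × {x91, x92}, {p53, p54, p55} × {x91, x92}}; |τ_{X×Y}| = 14.

Enumerate products U × V with U ∈ τ_X, V ∈ τ_Y (deduplicated):
  ∅ × ∅ = {} (∅)
  {p55} × {x91} = {(p55,x91)}
  {p53, p55} × {x91} = {(p53,x91), (p55,x91)}
  {p54, p55} × {x91} = {(p54,x91), (p55,x91)}
  {p55} × {x91, x92} = {(p55,x91), (p55,x92)}
  {p53, p54, p55} × {x91} = {(p53,x91), (p54,x91), (p55,x91)}
  {p53, p55} × {x91, x92} = {(p53,x91), (p53,x92), (p55,x91), (p55,x92)}
  {p54, p55} × {x91, x92} = {(p54,x91), (p54,x92), (p55,x91), (p55,x92)}
  {p53, p54, p55} × {x91, x92} = {(p53,x91), (p53,x92), (p54,x91), (p54,x92), (p55,x91), (p55,x92)}
These 9 distinct sets form the basis B.
Close under arbitrary unions to get τ_{X×Y}; counting gives |τ_{X×Y}| = 14.


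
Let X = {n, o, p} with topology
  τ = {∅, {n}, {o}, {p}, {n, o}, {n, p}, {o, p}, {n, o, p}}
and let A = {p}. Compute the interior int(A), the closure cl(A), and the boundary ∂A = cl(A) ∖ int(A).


int(A) = {p}, cl(A) = {p}, ∂A = ∅.

Closed sets in (X, τ) are complements of opens:
  closed(X, τ) = {∅, {n}, {o}, {p}, {n, o}, {n, p}, {o, p}, {n, o, p}}.
int(A) = ⋃ {U ∈ τ : U ⊆ A}. Opens contained in A: ∅, {p}.
Taking the union of these: int(A) = {p}.
cl(A) = ⋂ {C closed : A ⊆ C}. Closed sets containing A: {p}, {n, p}, {o, p}, {n, o, p}.
Intersecting these: cl(A) = {p}.
∂A = cl(A) ∖ int(A) = {p} ∖ {p} = ∅.


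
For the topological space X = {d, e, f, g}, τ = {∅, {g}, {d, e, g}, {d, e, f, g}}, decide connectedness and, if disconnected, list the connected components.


(X, τ) is connected.

Find clopen sets (U ∈ τ with X ∖ U ∈ τ):
  U = ∅, X ∖ U = {d, e, f, g} — both open, so U is clopen.
  U = {d, e, f, g}, X ∖ U = ∅ — both open, so U is clopen.
Only trivial clopens (∅ and X) exist, so (X, τ) is connected.
Compute connected components by grouping points that agree on all clopens:
  component: {d, e, f, g}


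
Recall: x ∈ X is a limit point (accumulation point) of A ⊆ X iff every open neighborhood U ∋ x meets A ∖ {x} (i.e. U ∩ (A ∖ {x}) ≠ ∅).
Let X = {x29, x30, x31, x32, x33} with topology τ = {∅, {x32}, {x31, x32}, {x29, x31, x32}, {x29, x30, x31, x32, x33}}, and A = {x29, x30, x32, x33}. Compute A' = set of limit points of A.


A' = {x29, x30, x31, x33}

For each x ∈ X, list the open sets U ∈ τ with x ∈ U, then check whether U ∩ (A ∖ {x}) ≠ ∅ for every such U.
  x = x29: opens ∋ x are {x29, x31, x32}, {x29, x30, x31, x32, x33}; each meets A ∖ {x29}, so x IS a limit point.
  x = x30: opens ∋ x are {x29, x30, x31, x32, x33}; each meets A ∖ {x30}, so x IS a limit point.
  x = x31: opens ∋ x are {x31, x32}, {x29, x31, x32}, {x29, x30, x31, x32, x33}; each meets A ∖ {x31}, so x IS a limit point.
  x = x32: open {x32} ∋ x has {x32} ∩ (A ∖ {x32}) = ∅, so x is NOT a limit point.
  x = x33: opens ∋ x are {x29, x30, x31, x32, x33}; each meets A ∖ {x33}, so x IS a limit point.
Collecting: A' = {x29, x30, x31, x33}.


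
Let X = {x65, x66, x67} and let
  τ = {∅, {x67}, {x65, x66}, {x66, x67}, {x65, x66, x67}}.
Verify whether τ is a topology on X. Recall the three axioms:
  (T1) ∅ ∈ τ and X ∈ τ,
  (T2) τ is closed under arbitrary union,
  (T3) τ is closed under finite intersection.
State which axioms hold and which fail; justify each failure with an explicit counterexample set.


τ is NOT a topology on X.

Axiom (T1): ∅ ∈ τ? Yes; X ∈ τ? Yes.
Axiom (T2/T3): check pairwise unions and intersections of members of τ.
Counterexample for (T3): {x65, x66} ∩ {x66, x67} = {x66} ∉ τ. Therefore τ is NOT a topology.


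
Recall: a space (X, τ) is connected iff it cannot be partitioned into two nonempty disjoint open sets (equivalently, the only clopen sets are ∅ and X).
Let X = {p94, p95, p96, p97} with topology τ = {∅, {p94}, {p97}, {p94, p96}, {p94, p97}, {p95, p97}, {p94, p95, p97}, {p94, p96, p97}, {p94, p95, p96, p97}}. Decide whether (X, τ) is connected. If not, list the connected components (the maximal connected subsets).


(X, τ) is disconnected; components = [{p94, p96}, {p95, p97}].

Find clopen sets (U ∈ τ with X ∖ U ∈ τ):
  U = ∅, X ∖ U = {p94, p95, p96, p97} — both open, so U is clopen.
  U = {p94, p96}, X ∖ U = {p95, p97} — both open, so U is clopen.
  U = {p95, p97}, X ∖ U = {p94, p96} — both open, so U is clopen.
  U = {p94, p95, p96, p97}, X ∖ U = ∅ — both open, so U is clopen.
Nontrivial clopen(s) exist: e.g. {p94, p96}. So (X, τ) is disconnected.
Compute connected components by grouping points that agree on all clopens:
  component: {p94, p96}
  component: {p95, p97}


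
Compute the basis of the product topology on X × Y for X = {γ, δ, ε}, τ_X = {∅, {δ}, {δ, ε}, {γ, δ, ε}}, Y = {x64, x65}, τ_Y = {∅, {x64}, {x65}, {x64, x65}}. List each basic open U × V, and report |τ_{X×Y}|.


Basis B = {∅ × ∅, {δ} × {x64}, {δ} × {x65}, {δ} × {x64, x65}, {δ, ε} × {x64}, {δ, ε} × {x65}, {γ, δ, ε} × {x64}, {γ, δ, ε} × {x65}, {δ, ε} × {x64, x65}, {γ, δ, ε} × {x64, x65}}; |τ_{X×Y}| = 16.

Enumerate products U × V with U ∈ τ_X, V ∈ τ_Y (deduplicated):
  ∅ × ∅ = {} (∅)
  {δ} × {x64} = {(δ,x64)}
  {δ} × {x65} = {(δ,x65)}
  {δ} × {x64, x65} = {(δ,x64), (δ,x65)}
  {δ, ε} × {x64} = {(δ,x64), (ε,x64)}
  {δ, ε} × {x65} = {(δ,x65), (ε,x65)}
  {γ, δ, ε} × {x64} = {(γ,x64), (δ,x64), (ε,x64)}
  {γ, δ, ε} × {x65} = {(γ,x65), (δ,x65), (ε,x65)}
  {δ, ε} × {x64, x65} = {(δ,x64), (δ,x65), (ε,x64), (ε,x65)}
  {γ, δ, ε} × {x64, x65} = {(γ,x64), (γ,x65), (δ,x64), (δ,x65), (ε,x64), (ε,x65)}
These 10 distinct sets form the basis B.
Close under arbitrary unions to get τ_{X×Y}; counting gives |τ_{X×Y}| = 16.


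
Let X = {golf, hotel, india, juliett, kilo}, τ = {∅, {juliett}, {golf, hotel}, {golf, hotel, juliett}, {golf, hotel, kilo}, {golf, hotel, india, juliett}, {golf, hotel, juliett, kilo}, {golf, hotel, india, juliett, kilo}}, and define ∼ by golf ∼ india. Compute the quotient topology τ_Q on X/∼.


X/∼ = {[golf=india], [hotel], [juliett], [kilo]}; |τ_Q| = 4.

Equivalence classes: [golf=india], [hotel], [juliett], [kilo].
Quotient map π: X → X/∼ sends golf ↦ [golf=india], hotel ↦ [hotel], india ↦ [golf=india], juliett ↦ [juliett], kilo ↦ [kilo].
For each subset V ⊆ X/∼, compute π^{-1}(V) ⊆ X and check whether π^{-1}(V) ∈ τ. V is open in τ_Q iff π^{-1}(V) ∈ τ.
  V = {}: π^{-1}(V) = ∅ ∈ τ ✓.
  V = {[golf=india]}: π^{-1}(V) = {golf, india} ∉ τ ✗.
  V = {[hotel]}: π^{-1}(V) = {hotel} ∉ τ ✗.
  V = {[golf=india], [hotel]}: π^{-1}(V) = {golf, hotel, india} ∉ τ ✗.
  V = {[juliett]}: π^{-1}(V) = {juliett} ∈ τ ✓.
  V = {[golf=india], [juliett]}: π^{-1}(V) = {golf, india, juliett} ∉ τ ✗.
  V = {[hotel], [juliett]}: π^{-1}(V) = {hotel, juliett} ∉ τ ✗.
  V = {[golf=india], [hotel], [juliett]}: π^{-1}(V) = {golf, hotel, india, juliett} ∈ τ ✓.
  V = {[kilo]}: π^{-1}(V) = {kilo} ∉ τ ✗.
  V = {[golf=india], [kilo]}: π^{-1}(V) = {golf, india, kilo} ∉ τ ✗.
  V = {[hotel], [kilo]}: π^{-1}(V) = {hotel, kilo} ∉ τ ✗.
  V = {[golf=india], [hotel], [kilo]}: π^{-1}(V) = {golf, hotel, india, kilo} ∉ τ ✗.
  V = {[juliett], [kilo]}: π^{-1}(V) = {juliett, kilo} ∉ τ ✗.
  V = {[golf=india], [juliett], [kilo]}: π^{-1}(V) = {golf, india, juliett, kilo} ∉ τ ✗.
  V = {[hotel], [juliett], [kilo]}: π^{-1}(V) = {hotel, juliett, kilo} ∉ τ ✗.
  V = {[golf=india], [hotel], [juliett], [kilo]}: π^{-1}(V) = {golf, hotel, india, juliett, kilo} ∈ τ ✓.
Open sets in the quotient: τ_Q = {{}, {[juliett]}, {[golf=india], [hotel], [juliett]}, {[golf=india], [hotel], [juliett], [kilo]}} (4 elements).


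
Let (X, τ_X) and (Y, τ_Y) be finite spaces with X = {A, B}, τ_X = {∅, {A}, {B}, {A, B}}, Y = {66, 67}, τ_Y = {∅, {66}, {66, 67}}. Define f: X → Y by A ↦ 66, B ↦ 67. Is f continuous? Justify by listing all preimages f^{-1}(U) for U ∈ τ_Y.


f IS continuous.

Compute f^{-1}(U) for each U ∈ τ_Y:
  U = ∅: f^{-1}(U) = ∅ ∈ τ_X ✓.
  U = {66}: f^{-1}(U) = {A} ∈ τ_X ✓.
  U = {66, 67}: f^{-1}(U) = {A, B} ∈ τ_X ✓.
Every preimage lies in τ_X, so f IS continuous.


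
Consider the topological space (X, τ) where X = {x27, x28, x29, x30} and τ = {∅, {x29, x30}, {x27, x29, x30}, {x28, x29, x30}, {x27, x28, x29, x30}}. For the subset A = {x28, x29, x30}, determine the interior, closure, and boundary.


int(A) = {x28, x29, x30}, cl(A) = {x27, x28, x29, x30}, ∂A = {x27}.

Closed sets in (X, τ) are complements of opens:
  closed(X, τ) = {∅, {x27}, {x28}, {x27, x28}, {x27, x28, x29, x30}}.
int(A) = ⋃ {U ∈ τ : U ⊆ A}. Opens contained in A: ∅, {x29, x30}, {x28, x29, x30}.
Taking the union of these: int(A) = {x28, x29, x30}.
cl(A) = ⋂ {C closed : A ⊆ C}. Closed sets containing A: {x27, x28, x29, x30}.
Intersecting these: cl(A) = {x27, x28, x29, x30}.
∂A = cl(A) ∖ int(A) = {x27, x28, x29, x30} ∖ {x28, x29, x30} = {x27}.


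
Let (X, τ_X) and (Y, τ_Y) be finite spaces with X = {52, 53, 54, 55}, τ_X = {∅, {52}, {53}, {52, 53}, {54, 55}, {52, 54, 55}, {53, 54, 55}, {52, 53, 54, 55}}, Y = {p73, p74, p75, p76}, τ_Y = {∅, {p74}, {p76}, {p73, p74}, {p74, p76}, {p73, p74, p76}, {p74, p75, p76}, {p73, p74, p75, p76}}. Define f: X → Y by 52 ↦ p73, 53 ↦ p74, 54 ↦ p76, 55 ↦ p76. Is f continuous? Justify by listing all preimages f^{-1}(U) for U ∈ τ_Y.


f IS continuous.

Compute f^{-1}(U) for each U ∈ τ_Y:
  U = ∅: f^{-1}(U) = ∅ ∈ τ_X ✓.
  U = {p74}: f^{-1}(U) = {53} ∈ τ_X ✓.
  U = {p76}: f^{-1}(U) = {54, 55} ∈ τ_X ✓.
  U = {p73, p74}: f^{-1}(U) = {52, 53} ∈ τ_X ✓.
  U = {p74, p76}: f^{-1}(U) = {53, 54, 55} ∈ τ_X ✓.
  U = {p73, p74, p76}: f^{-1}(U) = {52, 53, 54, 55} ∈ τ_X ✓.
  U = {p74, p75, p76}: f^{-1}(U) = {53, 54, 55} ∈ τ_X ✓.
  U = {p73, p74, p75, p76}: f^{-1}(U) = {52, 53, 54, 55} ∈ τ_X ✓.
Every preimage lies in τ_X, so f IS continuous.


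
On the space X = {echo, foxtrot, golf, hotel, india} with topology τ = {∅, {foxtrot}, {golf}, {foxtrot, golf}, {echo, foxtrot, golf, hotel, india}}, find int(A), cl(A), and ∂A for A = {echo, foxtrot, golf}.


int(A) = {foxtrot, golf}, cl(A) = {echo, foxtrot, golf, hotel, india}, ∂A = {echo, hotel, india}.

Closed sets in (X, τ) are complements of opens:
  closed(X, τ) = {∅, {echo, hotel, india}, {echo, foxtrot, hotel, india}, {echo, golf, hotel, india}, {echo, foxtrot, golf, hotel, india}}.
int(A) = ⋃ {U ∈ τ : U ⊆ A}. Opens contained in A: ∅, {foxtrot}, {golf}, {foxtrot, golf}.
Taking the union of these: int(A) = {foxtrot, golf}.
cl(A) = ⋂ {C closed : A ⊆ C}. Closed sets containing A: {echo, foxtrot, golf, hotel, india}.
Intersecting these: cl(A) = {echo, foxtrot, golf, hotel, india}.
∂A = cl(A) ∖ int(A) = {echo, foxtrot, golf, hotel, india} ∖ {foxtrot, golf} = {echo, hotel, india}.


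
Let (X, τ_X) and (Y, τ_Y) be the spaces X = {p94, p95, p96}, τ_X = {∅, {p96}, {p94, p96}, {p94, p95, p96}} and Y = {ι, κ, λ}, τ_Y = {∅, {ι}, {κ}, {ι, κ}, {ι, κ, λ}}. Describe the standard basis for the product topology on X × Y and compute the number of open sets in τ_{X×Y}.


Basis B = {∅ × ∅, {p96} × {ι}, {p96} × {κ}, {p94, p96} × {ι}, {p94, p96} × {κ}, {p96} × {ι, κ}, {p94, p95, p96} × {ι}, {p94, p95, p96} × {κ}, {p96} × {ι, κ, λ}, {p94, p96} × {ι, κ}, {p94, p96} × {ι, κ, λ}, {p94, p95, p96} × {ι, κ}, {p94, p95, p96} × {ι, κ, λ}}; |τ_{X×Y}| = 30.

Enumerate products U × V with U ∈ τ_X, V ∈ τ_Y (deduplicated):
  ∅ × ∅ = {} (∅)
  {p96} × {ι} = {(p96,ι)}
  {p96} × {κ} = {(p96,κ)}
  {p94, p96} × {ι} = {(p94,ι), (p96,ι)}
  {p94, p96} × {κ} = {(p94,κ), (p96,κ)}
  {p96} × {ι, κ} = {(p96,ι), (p96,κ)}
  {p94, p95, p96} × {ι} = {(p94,ι), (p95,ι), (p96,ι)}
  {p94, p95, p96} × {κ} = {(p94,κ), (p95,κ), (p96,κ)}
  {p96} × {ι, κ, λ} = {(p96,ι), (p96,κ), (p96,λ)}
  {p94, p96} × {ι, κ} = {(p94,ι), (p94,κ), (p96,ι), (p96,κ)}
  {p94, p96} × {ι, κ, λ} = {(p94,ι), (p94,κ), (p94,λ), (p96,ι), (p96,κ), (p96,λ)}
  {p94, p95, p96} × {ι, κ} = {(p94,ι), (p94,κ), (p95,ι), (p95,κ), (p96,ι), (p96,κ)}
  {p94, p95, p96} × {ι, κ, λ} = {(p94,ι), (p94,κ), (p94,λ), (p95,ι), (p95,κ), (p95,λ), (p96,ι), (p96,κ), (p96,λ)}
These 13 distinct sets form the basis B.
Close under arbitrary unions to get τ_{X×Y}; counting gives |τ_{X×Y}| = 30.


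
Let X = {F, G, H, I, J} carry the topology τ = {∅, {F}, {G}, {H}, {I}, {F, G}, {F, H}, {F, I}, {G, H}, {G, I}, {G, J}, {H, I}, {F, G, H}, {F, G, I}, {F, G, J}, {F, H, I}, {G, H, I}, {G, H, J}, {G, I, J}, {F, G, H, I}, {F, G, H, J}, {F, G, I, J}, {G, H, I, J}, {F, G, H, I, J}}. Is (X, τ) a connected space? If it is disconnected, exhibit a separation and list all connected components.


(X, τ) is disconnected; components = [{F}, {H}, {I}, {G, J}].

Find clopen sets (U ∈ τ with X ∖ U ∈ τ):
  U = ∅, X ∖ U = {F, G, H, I, J} — both open, so U is clopen.
  U = {F}, X ∖ U = {G, H, I, J} — both open, so U is clopen.
  U = {H}, X ∖ U = {F, G, I, J} — both open, so U is clopen.
  U = {I}, X ∖ U = {F, G, H, J} — both open, so U is clopen.
  U = {F, H}, X ∖ U = {G, I, J} — both open, so U is clopen.
  U = {F, I}, X ∖ U = {G, H, J} — both open, so U is clopen.
  U = {G, J}, X ∖ U = {F, H, I} — both open, so U is clopen.
  U = {H, I}, X ∖ U = {F, G, J} — both open, so U is clopen.
  U = {F, G, J}, X ∖ U = {H, I} — both open, so U is clopen.
  U = {F, H, I}, X ∖ U = {G, J} — both open, so U is clopen.
  U = {G, H, J}, X ∖ U = {F, I} — both open, so U is clopen.
  U = {G, I, J}, X ∖ U = {F, H} — both open, so U is clopen.
  U = {F, G, H, J}, X ∖ U = {I} — both open, so U is clopen.
  U = {F, G, I, J}, X ∖ U = {H} — both open, so U is clopen.
  U = {G, H, I, J}, X ∖ U = {F} — both open, so U is clopen.
  U = {F, G, H, I, J}, X ∖ U = ∅ — both open, so U is clopen.
Nontrivial clopen(s) exist: e.g. {G, J}. So (X, τ) is disconnected.
Compute connected components by grouping points that agree on all clopens:
  component: {F}
  component: {H}
  component: {I}
  component: {G, J}


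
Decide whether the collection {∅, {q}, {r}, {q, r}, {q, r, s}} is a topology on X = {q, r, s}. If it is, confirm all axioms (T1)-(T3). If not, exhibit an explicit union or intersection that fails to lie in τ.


τ IS a topology on X.

Axiom (T1): ∅ ∈ τ? Yes; X ∈ τ? Yes.
Axiom (T2/T3): check pairwise unions and intersections of members of τ.
All pairwise intersections and unions checked — each lies in τ. Therefore τ satisfies (T1), (T2), (T3): it IS a topology on X.


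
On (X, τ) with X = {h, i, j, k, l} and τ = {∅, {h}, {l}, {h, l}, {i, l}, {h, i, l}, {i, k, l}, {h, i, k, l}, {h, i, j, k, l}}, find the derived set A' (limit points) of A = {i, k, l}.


A' = {i, j, k}

For each x ∈ X, list the open sets U ∈ τ with x ∈ U, then check whether U ∩ (A ∖ {x}) ≠ ∅ for every such U.
  x = h: open {h} ∋ x has {h} ∩ (A ∖ {h}) = ∅, so x is NOT a limit point.
  x = i: opens ∋ x are {i, l}, {h, i, l}, {i, k, l}, {h, i, k, l}, {h, i, j, k, l}; each meets A ∖ {i}, so x IS a limit point.
  x = j: opens ∋ x are {h, i, j, k, l}; each meets A ∖ {j}, so x IS a limit point.
  x = k: opens ∋ x are {i, k, l}, {h, i, k, l}, {h, i, j, k, l}; each meets A ∖ {k}, so x IS a limit point.
  x = l: open {l} ∋ x has {l} ∩ (A ∖ {l}) = ∅, so x is NOT a limit point.
Collecting: A' = {i, j, k}.


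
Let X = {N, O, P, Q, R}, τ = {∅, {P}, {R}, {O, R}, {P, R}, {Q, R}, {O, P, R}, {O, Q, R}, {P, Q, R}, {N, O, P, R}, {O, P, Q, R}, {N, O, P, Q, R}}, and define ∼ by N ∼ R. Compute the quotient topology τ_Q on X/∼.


X/∼ = {[N=R], [O], [P], [Q]}; |τ_Q| = 4.

Equivalence classes: [N=R], [O], [P], [Q].
Quotient map π: X → X/∼ sends N ↦ [N=R], O ↦ [O], P ↦ [P], Q ↦ [Q], R ↦ [N=R].
For each subset V ⊆ X/∼, compute π^{-1}(V) ⊆ X and check whether π^{-1}(V) ∈ τ. V is open in τ_Q iff π^{-1}(V) ∈ τ.
  V = {}: π^{-1}(V) = ∅ ∈ τ ✓.
  V = {[N=R]}: π^{-1}(V) = {N, R} ∉ τ ✗.
  V = {[O]}: π^{-1}(V) = {O} ∉ τ ✗.
  V = {[N=R], [O]}: π^{-1}(V) = {N, O, R} ∉ τ ✗.
  V = {[P]}: π^{-1}(V) = {P} ∈ τ ✓.
  V = {[N=R], [P]}: π^{-1}(V) = {N, P, R} ∉ τ ✗.
  V = {[O], [P]}: π^{-1}(V) = {O, P} ∉ τ ✗.
  V = {[N=R], [O], [P]}: π^{-1}(V) = {N, O, P, R} ∈ τ ✓.
  V = {[Q]}: π^{-1}(V) = {Q} ∉ τ ✗.
  V = {[N=R], [Q]}: π^{-1}(V) = {N, Q, R} ∉ τ ✗.
  V = {[O], [Q]}: π^{-1}(V) = {O, Q} ∉ τ ✗.
  V = {[N=R], [O], [Q]}: π^{-1}(V) = {N, O, Q, R} ∉ τ ✗.
  V = {[P], [Q]}: π^{-1}(V) = {P, Q} ∉ τ ✗.
  V = {[N=R], [P], [Q]}: π^{-1}(V) = {N, P, Q, R} ∉ τ ✗.
  V = {[O], [P], [Q]}: π^{-1}(V) = {O, P, Q} ∉ τ ✗.
  V = {[N=R], [O], [P], [Q]}: π^{-1}(V) = {N, O, P, Q, R} ∈ τ ✓.
Open sets in the quotient: τ_Q = {{}, {[P]}, {[N=R], [O], [P]}, {[N=R], [O], [P], [Q]}} (4 elements).


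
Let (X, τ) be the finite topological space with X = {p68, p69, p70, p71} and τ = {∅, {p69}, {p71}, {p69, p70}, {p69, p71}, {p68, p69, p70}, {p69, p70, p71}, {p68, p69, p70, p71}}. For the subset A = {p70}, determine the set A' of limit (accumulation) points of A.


A' = {p68}

For each x ∈ X, list the open sets U ∈ τ with x ∈ U, then check whether U ∩ (A ∖ {x}) ≠ ∅ for every such U.
  x = p68: opens ∋ x are {p68, p69, p70}, {p68, p69, p70, p71}; each meets A ∖ {p68}, so x IS a limit point.
  x = p69: open {p69} ∋ x has {p69} ∩ (A ∖ {p69}) = ∅, so x is NOT a limit point.
  x = p70: open {p69, p70} ∋ x has {p69, p70} ∩ (A ∖ {p70}) = ∅, so x is NOT a limit point.
  x = p71: open {p71} ∋ x has {p71} ∩ (A ∖ {p71}) = ∅, so x is NOT a limit point.
Collecting: A' = {p68}.


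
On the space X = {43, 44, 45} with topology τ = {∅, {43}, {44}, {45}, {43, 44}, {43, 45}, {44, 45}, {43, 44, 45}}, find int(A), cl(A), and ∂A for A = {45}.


int(A) = {45}, cl(A) = {45}, ∂A = ∅.

Closed sets in (X, τ) are complements of opens:
  closed(X, τ) = {∅, {43}, {44}, {45}, {43, 44}, {43, 45}, {44, 45}, {43, 44, 45}}.
int(A) = ⋃ {U ∈ τ : U ⊆ A}. Opens contained in A: ∅, {45}.
Taking the union of these: int(A) = {45}.
cl(A) = ⋂ {C closed : A ⊆ C}. Closed sets containing A: {45}, {43, 45}, {44, 45}, {43, 44, 45}.
Intersecting these: cl(A) = {45}.
∂A = cl(A) ∖ int(A) = {45} ∖ {45} = ∅.


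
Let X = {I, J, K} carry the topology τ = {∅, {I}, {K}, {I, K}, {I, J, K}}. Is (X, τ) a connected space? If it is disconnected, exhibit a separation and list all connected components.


(X, τ) is connected.

Find clopen sets (U ∈ τ with X ∖ U ∈ τ):
  U = ∅, X ∖ U = {I, J, K} — both open, so U is clopen.
  U = {I, J, K}, X ∖ U = ∅ — both open, so U is clopen.
Only trivial clopens (∅ and X) exist, so (X, τ) is connected.
Compute connected components by grouping points that agree on all clopens:
  component: {I, J, K}


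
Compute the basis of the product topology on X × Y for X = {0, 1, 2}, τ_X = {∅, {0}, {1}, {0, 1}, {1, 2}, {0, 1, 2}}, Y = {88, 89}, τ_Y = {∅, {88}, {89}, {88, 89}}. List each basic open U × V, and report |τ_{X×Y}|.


Basis B = {∅ × ∅, {0} × {88}, {0} × {89}, {1} × {88}, {1} × {89}, {0} × {88, 89}, {0, 1} × {88}, {0, 1} × {89}, {1} × {88, 89}, {1, 2} × {88}, {1, 2} × {89}, {0, 1, 2} × {88}, {0, 1, 2} × {89}, {0, 1} × {88, 89}, {1, 2} × {88, 89}, {0, 1, 2} × {88, 89}}; |τ_{X×Y}| = 36.

Enumerate products U × V with U ∈ τ_X, V ∈ τ_Y (deduplicated):
  ∅ × ∅ = {} (∅)
  {0} × {88} = {(0,88)}
  {0} × {89} = {(0,89)}
  {1} × {88} = {(1,88)}
  {1} × {89} = {(1,89)}
  {0} × {88, 89} = {(0,88), (0,89)}
  {0, 1} × {88} = {(0,88), (1,88)}
  {0, 1} × {89} = {(0,89), (1,89)}
  {1} × {88, 89} = {(1,88), (1,89)}
  {1, 2} × {88} = {(1,88), (2,88)}
  {1, 2} × {89} = {(1,89), (2,89)}
  {0, 1, 2} × {88} = {(0,88), (1,88), (2,88)}
  {0, 1, 2} × {89} = {(0,89), (1,89), (2,89)}
  {0, 1} × {88, 89} = {(0,88), (0,89), (1,88), (1,89)}
  {1, 2} × {88, 89} = {(1,88), (1,89), (2,88), (2,89)}
  {0, 1, 2} × {88, 89} = {(0,88), (0,89), (1,88), (1,89), (2,88), (2,89)}
These 16 distinct sets form the basis B.
Close under arbitrary unions to get τ_{X×Y}; counting gives |τ_{X×Y}| = 36.


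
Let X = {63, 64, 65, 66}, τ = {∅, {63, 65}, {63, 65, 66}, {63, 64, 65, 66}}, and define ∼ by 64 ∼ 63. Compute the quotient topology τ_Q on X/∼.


X/∼ = {[63=64], [65], [66]}; |τ_Q| = 2.

Equivalence classes: [63=64], [65], [66].
Quotient map π: X → X/∼ sends 63 ↦ [63=64], 64 ↦ [63=64], 65 ↦ [65], 66 ↦ [66].
For each subset V ⊆ X/∼, compute π^{-1}(V) ⊆ X and check whether π^{-1}(V) ∈ τ. V is open in τ_Q iff π^{-1}(V) ∈ τ.
  V = {}: π^{-1}(V) = ∅ ∈ τ ✓.
  V = {[63=64]}: π^{-1}(V) = {63, 64} ∉ τ ✗.
  V = {[65]}: π^{-1}(V) = {65} ∉ τ ✗.
  V = {[63=64], [65]}: π^{-1}(V) = {63, 64, 65} ∉ τ ✗.
  V = {[66]}: π^{-1}(V) = {66} ∉ τ ✗.
  V = {[63=64], [66]}: π^{-1}(V) = {63, 64, 66} ∉ τ ✗.
  V = {[65], [66]}: π^{-1}(V) = {65, 66} ∉ τ ✗.
  V = {[63=64], [65], [66]}: π^{-1}(V) = {63, 64, 65, 66} ∈ τ ✓.
Open sets in the quotient: τ_Q = {{}, {[63=64], [65], [66]}} (2 elements).


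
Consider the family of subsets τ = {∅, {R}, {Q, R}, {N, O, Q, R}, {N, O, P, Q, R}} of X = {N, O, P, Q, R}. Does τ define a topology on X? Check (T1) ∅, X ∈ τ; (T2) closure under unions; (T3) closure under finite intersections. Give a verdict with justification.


τ IS a topology on X.

Axiom (T1): ∅ ∈ τ? Yes; X ∈ τ? Yes.
Axiom (T2/T3): check pairwise unions and intersections of members of τ.
All pairwise intersections and unions checked — each lies in τ. Therefore τ satisfies (T1), (T2), (T3): it IS a topology on X.


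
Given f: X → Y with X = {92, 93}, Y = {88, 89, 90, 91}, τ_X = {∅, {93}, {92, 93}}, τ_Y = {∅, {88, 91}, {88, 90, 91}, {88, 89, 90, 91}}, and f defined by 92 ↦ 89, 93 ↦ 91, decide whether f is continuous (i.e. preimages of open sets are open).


f IS continuous.

Compute f^{-1}(U) for each U ∈ τ_Y:
  U = ∅: f^{-1}(U) = ∅ ∈ τ_X ✓.
  U = {88, 91}: f^{-1}(U) = {93} ∈ τ_X ✓.
  U = {88, 90, 91}: f^{-1}(U) = {93} ∈ τ_X ✓.
  U = {88, 89, 90, 91}: f^{-1}(U) = {92, 93} ∈ τ_X ✓.
Every preimage lies in τ_X, so f IS continuous.


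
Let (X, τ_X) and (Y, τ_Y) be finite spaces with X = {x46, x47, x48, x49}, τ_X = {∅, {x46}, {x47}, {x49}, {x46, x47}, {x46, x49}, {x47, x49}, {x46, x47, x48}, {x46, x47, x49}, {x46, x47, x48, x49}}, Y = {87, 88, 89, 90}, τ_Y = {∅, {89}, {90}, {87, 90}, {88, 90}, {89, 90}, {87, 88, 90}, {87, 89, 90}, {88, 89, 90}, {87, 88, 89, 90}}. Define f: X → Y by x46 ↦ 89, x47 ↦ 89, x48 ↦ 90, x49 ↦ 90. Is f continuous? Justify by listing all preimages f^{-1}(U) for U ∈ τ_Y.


f is NOT continuous.

Compute f^{-1}(U) for each U ∈ τ_Y:
  U = ∅: f^{-1}(U) = ∅ ∈ τ_X ✓.
  U = {89}: f^{-1}(U) = {x46, x47} ∈ τ_X ✓.
  U = {90}: f^{-1}(U) = {x48, x49} ∉ τ_X ✗.
  U = {87, 90}: f^{-1}(U) = {x48, x49} ∉ τ_X ✗.
  U = {88, 90}: f^{-1}(U) = {x48, x49} ∉ τ_X ✗.
  U = {89, 90}: f^{-1}(U) = {x46, x47, x48, x49} ∈ τ_X ✓.
  U = {87, 88, 90}: f^{-1}(U) = {x48, x49} ∉ τ_X ✗.
  U = {87, 89, 90}: f^{-1}(U) = {x46, x47, x48, x49} ∈ τ_X ✓.
  U = {88, 89, 90}: f^{-1}(U) = {x46, x47, x48, x49} ∈ τ_X ✓.
  U = {87, 88, 89, 90}: f^{-1}(U) = {x46, x47, x48, x49} ∈ τ_X ✓.
Found U = {90} with f^{-1}(U) = {x48, x49} not in τ_X. Therefore f is NOT continuous.
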